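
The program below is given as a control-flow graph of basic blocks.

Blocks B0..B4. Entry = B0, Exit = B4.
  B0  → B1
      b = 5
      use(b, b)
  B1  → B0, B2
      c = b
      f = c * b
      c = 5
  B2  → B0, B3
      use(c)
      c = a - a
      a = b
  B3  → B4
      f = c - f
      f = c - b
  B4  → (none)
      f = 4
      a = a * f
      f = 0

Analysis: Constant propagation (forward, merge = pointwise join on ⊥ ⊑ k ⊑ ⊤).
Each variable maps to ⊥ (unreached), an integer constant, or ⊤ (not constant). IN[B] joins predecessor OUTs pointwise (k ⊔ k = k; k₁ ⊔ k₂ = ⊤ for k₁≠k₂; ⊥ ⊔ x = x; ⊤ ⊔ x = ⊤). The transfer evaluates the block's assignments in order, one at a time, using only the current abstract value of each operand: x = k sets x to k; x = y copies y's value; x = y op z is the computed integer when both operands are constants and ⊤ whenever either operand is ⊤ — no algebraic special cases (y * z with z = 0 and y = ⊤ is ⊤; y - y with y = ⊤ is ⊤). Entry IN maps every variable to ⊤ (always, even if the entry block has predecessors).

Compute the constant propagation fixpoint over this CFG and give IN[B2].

Fixpoint table:
  B0:  IN=(all ⊤)  OUT={b:5; rest ⊤}
  B1:  IN={b:5; rest ⊤}  OUT={b:5, c:5, f:25; rest ⊤}
  B2:  IN={b:5, c:5, f:25; rest ⊤}  OUT={a:5, b:5, f:25; rest ⊤}
  B3:  IN={a:5, b:5, f:25; rest ⊤}  OUT={a:5, b:5; rest ⊤}
  B4:  IN={a:5, b:5; rest ⊤}  OUT={a:20, b:5, f:0; rest ⊤}

Merge at B2: IN[B2] = OUT[B1] = {a: ⊤, b: 5, c: 5, d: ⊤, e: ⊤, f: 25}

Answer: {a: ⊤, b: 5, c: 5, d: ⊤, e: ⊤, f: 25}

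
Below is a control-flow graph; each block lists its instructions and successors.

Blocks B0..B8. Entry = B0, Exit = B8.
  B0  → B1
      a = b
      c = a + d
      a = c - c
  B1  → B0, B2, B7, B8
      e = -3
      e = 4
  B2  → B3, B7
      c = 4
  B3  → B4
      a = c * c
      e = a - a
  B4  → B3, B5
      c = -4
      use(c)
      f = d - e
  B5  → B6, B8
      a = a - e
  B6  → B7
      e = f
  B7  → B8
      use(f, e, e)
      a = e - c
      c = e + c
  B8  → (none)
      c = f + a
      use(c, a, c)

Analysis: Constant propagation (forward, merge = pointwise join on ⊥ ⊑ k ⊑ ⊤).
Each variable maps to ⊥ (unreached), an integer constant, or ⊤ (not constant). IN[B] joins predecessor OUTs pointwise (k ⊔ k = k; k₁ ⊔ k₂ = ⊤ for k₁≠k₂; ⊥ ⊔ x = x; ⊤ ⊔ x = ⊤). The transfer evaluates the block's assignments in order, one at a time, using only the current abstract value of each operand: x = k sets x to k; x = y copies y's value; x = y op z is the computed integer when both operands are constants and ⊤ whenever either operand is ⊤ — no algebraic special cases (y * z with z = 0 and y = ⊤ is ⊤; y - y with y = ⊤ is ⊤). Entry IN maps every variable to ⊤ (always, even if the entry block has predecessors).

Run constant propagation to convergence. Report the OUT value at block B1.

Fixpoint table:
  B0:   IN=(all ⊤)   OUT=(all ⊤)
  B1:   IN=(all ⊤)   OUT={e:4; rest ⊤}
  B2:   IN={e:4; rest ⊤}   OUT={c:4, e:4; rest ⊤}
  B3:   IN=(all ⊤)   OUT=(all ⊤)
  B4:   IN=(all ⊤)   OUT={c:-4; rest ⊤}
  B5:   IN={c:-4; rest ⊤}   OUT={c:-4; rest ⊤}
  B6:   IN={c:-4; rest ⊤}   OUT={c:-4; rest ⊤}
  B7:   IN=(all ⊤)   OUT=(all ⊤)
  B8:   IN=(all ⊤)   OUT=(all ⊤)

Merge at B1: IN[B1] = OUT[B0] = {a: ⊤, b: ⊤, c: ⊤, d: ⊤, e: ⊤, f: ⊤}
Applying B1's transfer function to that IN value gives OUT[B1] (row B1 above).

Answer: {a: ⊤, b: ⊤, c: ⊤, d: ⊤, e: 4, f: ⊤}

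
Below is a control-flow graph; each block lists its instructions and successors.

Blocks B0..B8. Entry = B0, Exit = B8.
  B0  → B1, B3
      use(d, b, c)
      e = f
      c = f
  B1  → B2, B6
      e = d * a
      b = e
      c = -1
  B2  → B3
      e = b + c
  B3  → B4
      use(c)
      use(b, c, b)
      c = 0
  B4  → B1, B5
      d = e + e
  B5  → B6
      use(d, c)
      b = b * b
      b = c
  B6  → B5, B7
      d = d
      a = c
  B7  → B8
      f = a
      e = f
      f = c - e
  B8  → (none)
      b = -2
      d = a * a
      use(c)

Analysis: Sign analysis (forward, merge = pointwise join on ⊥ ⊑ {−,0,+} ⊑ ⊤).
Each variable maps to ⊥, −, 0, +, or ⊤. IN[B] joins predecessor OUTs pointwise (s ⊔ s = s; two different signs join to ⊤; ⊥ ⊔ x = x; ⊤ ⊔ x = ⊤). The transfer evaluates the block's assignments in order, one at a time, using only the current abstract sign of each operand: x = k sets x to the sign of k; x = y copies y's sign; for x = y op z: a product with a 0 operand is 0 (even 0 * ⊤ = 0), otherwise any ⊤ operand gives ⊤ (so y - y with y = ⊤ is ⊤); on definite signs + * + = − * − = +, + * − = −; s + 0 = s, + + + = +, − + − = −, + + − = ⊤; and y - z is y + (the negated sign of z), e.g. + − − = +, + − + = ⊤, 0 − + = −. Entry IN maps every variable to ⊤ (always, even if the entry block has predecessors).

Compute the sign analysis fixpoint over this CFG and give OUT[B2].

Fixpoint table:
  B0: | IN=(all ⊤) | OUT=(all ⊤)
  B1: | IN=(all ⊤) | OUT={c:-; rest ⊤}
  B2: | IN={c:-; rest ⊤} | OUT={c:-; rest ⊤}
  B3: | IN=(all ⊤) | OUT={c:0; rest ⊤}
  B4: | IN={c:0; rest ⊤} | OUT={c:0; rest ⊤}
  B5: | IN=(all ⊤) | OUT=(all ⊤)
  B6: | IN=(all ⊤) | OUT=(all ⊤)
  B7: | IN=(all ⊤) | OUT=(all ⊤)
  B8: | IN=(all ⊤) | OUT={b:-; rest ⊤}

Merge at B2: IN[B2] = OUT[B1] = {a: ⊤, b: ⊤, c: -, d: ⊤, e: ⊤, f: ⊤}
Applying B2's transfer function to that IN value gives OUT[B2] (row B2 above).

Answer: {a: ⊤, b: ⊤, c: -, d: ⊤, e: ⊤, f: ⊤}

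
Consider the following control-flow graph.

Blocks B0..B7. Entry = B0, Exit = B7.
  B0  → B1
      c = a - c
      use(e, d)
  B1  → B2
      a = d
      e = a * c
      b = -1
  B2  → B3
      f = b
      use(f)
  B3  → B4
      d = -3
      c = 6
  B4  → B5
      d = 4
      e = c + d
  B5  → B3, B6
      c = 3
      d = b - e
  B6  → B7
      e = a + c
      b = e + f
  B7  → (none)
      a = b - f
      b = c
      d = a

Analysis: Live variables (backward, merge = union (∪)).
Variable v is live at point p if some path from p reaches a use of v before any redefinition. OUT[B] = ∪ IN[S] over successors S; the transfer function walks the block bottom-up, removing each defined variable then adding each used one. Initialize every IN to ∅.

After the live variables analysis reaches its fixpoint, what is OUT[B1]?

Answer: {a, b}

Working:
Fixpoint table:
  B0: | IN={a, c, d, e} | OUT={c, d}
  B1: | IN={c, d} | OUT={a, b}
  B2: | IN={a, b} | OUT={a, b, f}
  B3: | IN={a, b, f} | OUT={a, b, c, f}
  B4: | IN={a, b, c, f} | OUT={a, b, e, f}
  B5: | IN={a, b, e, f} | OUT={a, b, c, f}
  B6: | IN={a, c, f} | OUT={b, c, f}
  B7: | IN={b, c, f} | OUT={}

Merge at B1: OUT[B1] = IN[B2] = {a, b}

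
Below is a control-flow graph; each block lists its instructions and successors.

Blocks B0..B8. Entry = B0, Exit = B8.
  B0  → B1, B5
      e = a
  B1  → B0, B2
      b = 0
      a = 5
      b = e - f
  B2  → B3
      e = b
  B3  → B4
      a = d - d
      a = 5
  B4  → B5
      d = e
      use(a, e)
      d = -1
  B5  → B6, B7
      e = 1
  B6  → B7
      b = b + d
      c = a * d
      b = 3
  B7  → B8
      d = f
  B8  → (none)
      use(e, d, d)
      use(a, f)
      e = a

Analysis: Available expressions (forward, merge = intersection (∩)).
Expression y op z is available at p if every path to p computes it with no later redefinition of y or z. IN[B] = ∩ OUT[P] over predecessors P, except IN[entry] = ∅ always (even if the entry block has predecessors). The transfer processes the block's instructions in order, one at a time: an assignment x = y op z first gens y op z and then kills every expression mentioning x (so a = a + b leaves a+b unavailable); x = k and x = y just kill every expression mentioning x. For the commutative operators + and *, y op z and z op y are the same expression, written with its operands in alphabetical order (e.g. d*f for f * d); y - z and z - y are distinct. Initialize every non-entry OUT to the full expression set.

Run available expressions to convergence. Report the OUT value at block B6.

Per-block solution:
  B0:  IN={}  OUT={}
  B1:  IN={}  OUT={e-f}
  B2:  IN={e-f}  OUT={}
  B3:  IN={}  OUT={d-d}
  B4:  IN={d-d}  OUT={}
  B5:  IN={}  OUT={}
  B6:  IN={}  OUT={a*d}
  B7:  IN={}  OUT={}
  B8:  IN={}  OUT={}

Merge at B6: IN[B6] = OUT[B5] = {}
Applying B6's transfer function to that IN value gives OUT[B6] (row B6 above).

Answer: {a*d}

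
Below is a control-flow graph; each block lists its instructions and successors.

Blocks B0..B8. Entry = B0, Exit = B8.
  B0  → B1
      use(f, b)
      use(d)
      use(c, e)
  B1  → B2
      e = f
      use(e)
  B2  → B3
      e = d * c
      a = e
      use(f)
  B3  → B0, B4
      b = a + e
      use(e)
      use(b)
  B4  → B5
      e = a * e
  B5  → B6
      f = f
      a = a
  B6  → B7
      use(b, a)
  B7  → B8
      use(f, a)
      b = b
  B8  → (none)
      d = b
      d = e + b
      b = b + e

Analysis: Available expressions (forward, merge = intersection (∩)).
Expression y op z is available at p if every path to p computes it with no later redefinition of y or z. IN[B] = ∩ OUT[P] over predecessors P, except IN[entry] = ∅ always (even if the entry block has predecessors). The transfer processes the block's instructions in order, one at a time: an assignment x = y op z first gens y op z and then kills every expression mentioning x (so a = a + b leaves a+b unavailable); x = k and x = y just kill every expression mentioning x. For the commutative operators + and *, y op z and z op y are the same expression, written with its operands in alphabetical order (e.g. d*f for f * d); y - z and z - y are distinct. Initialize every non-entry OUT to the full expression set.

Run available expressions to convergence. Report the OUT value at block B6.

Fixpoint table:
  B0: | IN={} | OUT={}
  B1: | IN={} | OUT={}
  B2: | IN={} | OUT={c*d}
  B3: | IN={c*d} | OUT={a+e, c*d}
  B4: | IN={a+e, c*d} | OUT={c*d}
  B5: | IN={c*d} | OUT={c*d}
  B6: | IN={c*d} | OUT={c*d}
  B7: | IN={c*d} | OUT={c*d}
  B8: | IN={c*d} | OUT={}

Merge at B6: IN[B6] = OUT[B5] = {c*d}
Applying B6's transfer function to that IN value gives OUT[B6] (row B6 above).

Answer: {c*d}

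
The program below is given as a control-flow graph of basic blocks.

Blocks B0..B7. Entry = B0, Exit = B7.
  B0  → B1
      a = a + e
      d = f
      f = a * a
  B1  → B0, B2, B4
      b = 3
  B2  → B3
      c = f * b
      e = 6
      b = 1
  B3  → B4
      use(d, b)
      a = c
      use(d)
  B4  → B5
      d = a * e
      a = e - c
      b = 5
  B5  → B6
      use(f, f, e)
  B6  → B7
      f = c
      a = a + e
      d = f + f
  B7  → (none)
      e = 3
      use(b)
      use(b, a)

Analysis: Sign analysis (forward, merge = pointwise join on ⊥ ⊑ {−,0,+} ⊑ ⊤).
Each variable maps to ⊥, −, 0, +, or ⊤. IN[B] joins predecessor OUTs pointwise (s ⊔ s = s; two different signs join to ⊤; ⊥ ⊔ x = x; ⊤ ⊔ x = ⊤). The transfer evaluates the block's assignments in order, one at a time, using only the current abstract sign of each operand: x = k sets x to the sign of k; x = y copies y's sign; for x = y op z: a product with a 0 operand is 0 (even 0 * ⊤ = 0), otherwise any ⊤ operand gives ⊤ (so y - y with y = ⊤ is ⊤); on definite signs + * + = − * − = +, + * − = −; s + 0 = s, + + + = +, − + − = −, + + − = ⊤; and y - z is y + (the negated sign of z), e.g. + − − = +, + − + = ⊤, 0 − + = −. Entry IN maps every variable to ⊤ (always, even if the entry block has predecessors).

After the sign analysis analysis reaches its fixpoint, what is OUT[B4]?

Fixpoint table:
  B0:  IN=(all ⊤)  OUT=(all ⊤)
  B1:  IN=(all ⊤)  OUT={b:+; rest ⊤}
  B2:  IN={b:+; rest ⊤}  OUT={b:+, e:+; rest ⊤}
  B3:  IN={b:+, e:+; rest ⊤}  OUT={b:+, e:+; rest ⊤}
  B4:  IN={b:+; rest ⊤}  OUT={b:+; rest ⊤}
  B5:  IN={b:+; rest ⊤}  OUT={b:+; rest ⊤}
  B6:  IN={b:+; rest ⊤}  OUT={b:+; rest ⊤}
  B7:  IN={b:+; rest ⊤}  OUT={b:+, e:+; rest ⊤}

Merge at B4: IN[B4] = OUT[B1] ⊔ OUT[B3] = {a: ⊤, b: +, c: ⊤, d: ⊤, e: ⊤, f: ⊤}
Applying B4's transfer function to that IN value gives OUT[B4] (row B4 above).

Answer: {a: ⊤, b: +, c: ⊤, d: ⊤, e: ⊤, f: ⊤}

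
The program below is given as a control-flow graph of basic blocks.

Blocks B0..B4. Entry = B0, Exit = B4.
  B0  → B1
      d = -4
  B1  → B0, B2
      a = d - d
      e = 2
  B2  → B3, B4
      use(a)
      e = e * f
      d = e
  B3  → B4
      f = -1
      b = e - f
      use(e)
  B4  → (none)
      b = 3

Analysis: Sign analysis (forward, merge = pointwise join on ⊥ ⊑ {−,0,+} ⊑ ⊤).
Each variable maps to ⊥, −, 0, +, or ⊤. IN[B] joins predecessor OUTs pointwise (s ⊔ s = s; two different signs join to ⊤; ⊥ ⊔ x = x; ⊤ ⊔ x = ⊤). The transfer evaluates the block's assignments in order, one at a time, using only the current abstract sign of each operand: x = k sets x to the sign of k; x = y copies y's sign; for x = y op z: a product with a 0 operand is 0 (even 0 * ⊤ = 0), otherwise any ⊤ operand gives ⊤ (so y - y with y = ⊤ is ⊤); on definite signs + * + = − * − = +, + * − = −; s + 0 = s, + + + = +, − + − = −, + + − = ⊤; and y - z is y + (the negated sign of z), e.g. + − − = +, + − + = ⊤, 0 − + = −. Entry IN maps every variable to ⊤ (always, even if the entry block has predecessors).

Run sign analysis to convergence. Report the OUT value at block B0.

Answer: {a: ⊤, b: ⊤, c: ⊤, d: -, e: ⊤, f: ⊤}

Trace:
Fixpoint table:
  B0:  IN=(all ⊤)  OUT={d:-; rest ⊤}
  B1:  IN={d:-; rest ⊤}  OUT={d:-, e:+; rest ⊤}
  B2:  IN={d:-, e:+; rest ⊤}  OUT=(all ⊤)
  B3:  IN=(all ⊤)  OUT={f:-; rest ⊤}
  B4:  IN=(all ⊤)  OUT={b:+; rest ⊤}

Merge at B0 (entry node, so the boundary value (all ⊤) is joined with the incoming edge(s)): IN[B0] = (all ⊤) ⊔ OUT[B1] = {a: ⊤, b: ⊤, c: ⊤, d: ⊤, e: ⊤, f: ⊤}
Applying B0's transfer function to that IN value gives OUT[B0] (row B0 above).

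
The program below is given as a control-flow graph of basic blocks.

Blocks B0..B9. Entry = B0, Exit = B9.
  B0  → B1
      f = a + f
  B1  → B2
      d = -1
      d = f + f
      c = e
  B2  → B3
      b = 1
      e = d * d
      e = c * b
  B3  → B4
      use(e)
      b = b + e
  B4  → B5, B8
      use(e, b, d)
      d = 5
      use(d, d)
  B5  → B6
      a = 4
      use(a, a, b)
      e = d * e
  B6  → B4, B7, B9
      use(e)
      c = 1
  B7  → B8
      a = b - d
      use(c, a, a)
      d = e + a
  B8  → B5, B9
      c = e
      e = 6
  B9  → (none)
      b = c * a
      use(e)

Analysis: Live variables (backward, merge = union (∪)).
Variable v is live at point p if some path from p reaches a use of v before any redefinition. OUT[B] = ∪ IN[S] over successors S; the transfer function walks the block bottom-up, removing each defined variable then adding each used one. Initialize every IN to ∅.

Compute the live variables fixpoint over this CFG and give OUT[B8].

Answer: {a, b, c, d, e}

Derivation:
Converged values:
  B0: | IN={a, e, f} | OUT={a, e, f}
  B1: | IN={a, e, f} | OUT={a, c, d}
  B2: | IN={a, c, d} | OUT={a, b, d, e}
  B3: | IN={a, b, d, e} | OUT={a, b, d, e}
  B4: | IN={a, b, d, e} | OUT={a, b, d, e}
  B5: | IN={b, d, e} | OUT={a, b, d, e}
  B6: | IN={a, b, d, e} | OUT={a, b, c, d, e}
  B7: | IN={b, c, d, e} | OUT={a, b, d, e}
  B8: | IN={a, b, d, e} | OUT={a, b, c, d, e}
  B9: | IN={a, c, e} | OUT={}

Merge at B8: OUT[B8] = IN[B5] ⊔ IN[B9] = {a, b, c, d, e}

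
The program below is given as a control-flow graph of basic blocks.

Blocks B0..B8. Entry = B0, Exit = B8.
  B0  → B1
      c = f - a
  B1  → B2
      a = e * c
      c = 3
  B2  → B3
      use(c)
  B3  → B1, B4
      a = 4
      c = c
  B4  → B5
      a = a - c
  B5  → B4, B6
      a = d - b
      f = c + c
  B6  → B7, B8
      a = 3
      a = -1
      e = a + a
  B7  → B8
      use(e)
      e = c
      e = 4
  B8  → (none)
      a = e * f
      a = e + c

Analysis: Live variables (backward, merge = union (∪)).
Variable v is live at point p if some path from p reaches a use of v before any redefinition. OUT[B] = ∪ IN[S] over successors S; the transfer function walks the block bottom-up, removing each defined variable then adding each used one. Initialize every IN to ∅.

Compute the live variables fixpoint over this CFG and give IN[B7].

Fixpoint table:
  B0: | IN={a, b, d, e, f} | OUT={b, c, d, e}
  B1: | IN={b, c, d, e} | OUT={b, c, d, e}
  B2: | IN={b, c, d, e} | OUT={b, c, d, e}
  B3: | IN={b, c, d, e} | OUT={a, b, c, d, e}
  B4: | IN={a, b, c, d} | OUT={b, c, d}
  B5: | IN={b, c, d} | OUT={a, b, c, d, f}
  B6: | IN={c, f} | OUT={c, e, f}
  B7: | IN={c, e, f} | OUT={c, e, f}
  B8: | IN={c, e, f} | OUT={}

Merge at B7: OUT[B7] = IN[B8] = {c, e, f}
Applying B7's transfer function to that OUT value gives IN[B7] (row B7 above).

Answer: {c, e, f}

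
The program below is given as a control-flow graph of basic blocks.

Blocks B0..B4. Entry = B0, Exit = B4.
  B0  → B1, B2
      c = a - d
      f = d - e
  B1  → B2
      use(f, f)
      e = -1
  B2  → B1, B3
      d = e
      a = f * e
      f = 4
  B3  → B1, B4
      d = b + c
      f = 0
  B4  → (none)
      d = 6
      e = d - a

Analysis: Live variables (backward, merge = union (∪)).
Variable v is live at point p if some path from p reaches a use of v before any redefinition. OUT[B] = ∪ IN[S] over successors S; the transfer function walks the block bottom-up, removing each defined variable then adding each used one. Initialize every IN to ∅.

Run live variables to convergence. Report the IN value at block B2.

Per-block solution:
  B0:   IN={a, b, d, e}   OUT={b, c, e, f}
  B1:   IN={b, c, f}   OUT={b, c, e, f}
  B2:   IN={b, c, e, f}   OUT={a, b, c, f}
  B3:   IN={a, b, c}   OUT={a, b, c, f}
  B4:   IN={a}   OUT={}

Merge at B2: OUT[B2] = IN[B1] ⊔ IN[B3] = {a, b, c, f}
Applying B2's transfer function to that OUT value gives IN[B2] (row B2 above).

Answer: {b, c, e, f}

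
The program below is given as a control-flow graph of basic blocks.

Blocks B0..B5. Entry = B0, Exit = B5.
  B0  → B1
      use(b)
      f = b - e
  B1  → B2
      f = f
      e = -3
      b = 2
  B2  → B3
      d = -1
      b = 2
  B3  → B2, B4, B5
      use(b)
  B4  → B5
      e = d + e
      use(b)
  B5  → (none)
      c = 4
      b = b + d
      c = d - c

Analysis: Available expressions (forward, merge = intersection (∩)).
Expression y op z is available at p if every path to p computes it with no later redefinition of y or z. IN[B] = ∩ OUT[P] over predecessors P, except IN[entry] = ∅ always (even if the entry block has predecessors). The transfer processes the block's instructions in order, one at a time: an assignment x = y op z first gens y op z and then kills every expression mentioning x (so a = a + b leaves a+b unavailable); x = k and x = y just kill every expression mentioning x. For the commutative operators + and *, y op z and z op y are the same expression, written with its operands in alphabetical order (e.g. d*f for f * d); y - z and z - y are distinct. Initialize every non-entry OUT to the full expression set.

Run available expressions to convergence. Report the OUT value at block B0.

Fixpoint table:
  B0:   IN={}   OUT={b-e}
  B1:   IN={b-e}   OUT={}
  B2:   IN={}   OUT={}
  B3:   IN={}   OUT={}
  B4:   IN={}   OUT={}
  B5:   IN={}   OUT={}

B0 is the boundary node: IN[B0] = {}
Applying B0's transfer function to that IN value gives OUT[B0] (row B0 above).

Answer: {b-e}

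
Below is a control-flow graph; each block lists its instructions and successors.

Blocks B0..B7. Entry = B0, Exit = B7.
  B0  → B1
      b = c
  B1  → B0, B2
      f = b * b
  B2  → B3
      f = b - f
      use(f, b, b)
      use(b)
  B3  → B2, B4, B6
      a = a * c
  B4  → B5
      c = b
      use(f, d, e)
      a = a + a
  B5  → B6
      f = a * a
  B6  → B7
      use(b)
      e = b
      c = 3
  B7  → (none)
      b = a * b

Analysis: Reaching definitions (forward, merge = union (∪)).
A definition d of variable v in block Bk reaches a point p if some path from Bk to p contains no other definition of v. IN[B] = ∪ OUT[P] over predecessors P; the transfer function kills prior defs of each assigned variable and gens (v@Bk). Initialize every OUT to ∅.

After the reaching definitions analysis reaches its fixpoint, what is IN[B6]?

Fixpoint table:
  B0:   IN={b@B0, f@B1}   OUT={b@B0, f@B1}
  B1:   IN={b@B0, f@B1}   OUT={b@B0, f@B1}
  B2:   IN={a@B3, b@B0, f@B1, f@B2}   OUT={a@B3, b@B0, f@B2}
  B3:   IN={a@B3, b@B0, f@B2}   OUT={a@B3, b@B0, f@B2}
  B4:   IN={a@B3, b@B0, f@B2}   OUT={a@B4, b@B0, c@B4, f@B2}
  B5:   IN={a@B4, b@B0, c@B4, f@B2}   OUT={a@B4, b@B0, c@B4, f@B5}
  B6:   IN={a@B3, a@B4, b@B0, c@B4, f@B2, f@B5}   OUT={a@B3, a@B4, b@B0, c@B6, e@B6, f@B2, f@B5}
  B7:   IN={a@B3, a@B4, b@B0, c@B6, e@B6, f@B2, f@B5}   OUT={a@B3, a@B4, b@B7, c@B6, e@B6, f@B2, f@B5}

Merge at B6: IN[B6] = OUT[B3] ⊔ OUT[B5] = {a@B3, a@B4, b@B0, c@B4, f@B2, f@B5}

Answer: {a@B3, a@B4, b@B0, c@B4, f@B2, f@B5}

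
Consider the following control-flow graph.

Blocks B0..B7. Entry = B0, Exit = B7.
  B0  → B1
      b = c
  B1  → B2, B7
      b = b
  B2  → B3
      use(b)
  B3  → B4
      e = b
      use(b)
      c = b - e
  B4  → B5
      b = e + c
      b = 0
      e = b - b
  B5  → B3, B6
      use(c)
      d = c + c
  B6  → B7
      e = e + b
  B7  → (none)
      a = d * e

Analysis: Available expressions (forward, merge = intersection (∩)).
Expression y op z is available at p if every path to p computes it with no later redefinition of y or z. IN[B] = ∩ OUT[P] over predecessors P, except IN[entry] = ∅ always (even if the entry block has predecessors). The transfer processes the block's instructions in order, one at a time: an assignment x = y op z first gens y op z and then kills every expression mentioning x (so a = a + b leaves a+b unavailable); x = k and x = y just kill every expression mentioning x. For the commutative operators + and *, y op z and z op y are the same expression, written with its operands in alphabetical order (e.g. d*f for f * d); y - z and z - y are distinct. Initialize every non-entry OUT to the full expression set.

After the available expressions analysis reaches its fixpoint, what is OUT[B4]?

Answer: {b-b}

Working:
Fixpoint table:
  B0:  IN={}  OUT={}
  B1:  IN={}  OUT={}
  B2:  IN={}  OUT={}
  B3:  IN={}  OUT={b-e}
  B4:  IN={b-e}  OUT={b-b}
  B5:  IN={b-b}  OUT={b-b, c+c}
  B6:  IN={b-b, c+c}  OUT={b-b, c+c}
  B7:  IN={}  OUT={d*e}

Merge at B4: IN[B4] = OUT[B3] = {b-e}
Applying B4's transfer function to that IN value gives OUT[B4] (row B4 above).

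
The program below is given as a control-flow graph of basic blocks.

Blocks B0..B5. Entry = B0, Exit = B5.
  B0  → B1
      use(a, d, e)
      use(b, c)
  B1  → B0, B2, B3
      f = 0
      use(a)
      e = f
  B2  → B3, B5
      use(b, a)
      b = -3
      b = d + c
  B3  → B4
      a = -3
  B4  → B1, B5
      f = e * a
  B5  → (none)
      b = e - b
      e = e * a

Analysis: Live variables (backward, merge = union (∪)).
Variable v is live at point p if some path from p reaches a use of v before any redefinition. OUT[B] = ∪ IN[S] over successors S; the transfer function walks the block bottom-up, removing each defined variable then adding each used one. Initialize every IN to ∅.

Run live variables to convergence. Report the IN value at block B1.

Answer: {a, b, c, d}

Trace:
Per-block solution:
  B0:  IN={a, b, c, d, e}  OUT={a, b, c, d}
  B1:  IN={a, b, c, d}  OUT={a, b, c, d, e}
  B2:  IN={a, b, c, d, e}  OUT={a, b, c, d, e}
  B3:  IN={b, c, d, e}  OUT={a, b, c, d, e}
  B4:  IN={a, b, c, d, e}  OUT={a, b, c, d, e}
  B5:  IN={a, b, e}  OUT={}

Merge at B1: OUT[B1] = IN[B0] ⊔ IN[B2] ⊔ IN[B3] = {a, b, c, d, e}
Applying B1's transfer function to that OUT value gives IN[B1] (row B1 above).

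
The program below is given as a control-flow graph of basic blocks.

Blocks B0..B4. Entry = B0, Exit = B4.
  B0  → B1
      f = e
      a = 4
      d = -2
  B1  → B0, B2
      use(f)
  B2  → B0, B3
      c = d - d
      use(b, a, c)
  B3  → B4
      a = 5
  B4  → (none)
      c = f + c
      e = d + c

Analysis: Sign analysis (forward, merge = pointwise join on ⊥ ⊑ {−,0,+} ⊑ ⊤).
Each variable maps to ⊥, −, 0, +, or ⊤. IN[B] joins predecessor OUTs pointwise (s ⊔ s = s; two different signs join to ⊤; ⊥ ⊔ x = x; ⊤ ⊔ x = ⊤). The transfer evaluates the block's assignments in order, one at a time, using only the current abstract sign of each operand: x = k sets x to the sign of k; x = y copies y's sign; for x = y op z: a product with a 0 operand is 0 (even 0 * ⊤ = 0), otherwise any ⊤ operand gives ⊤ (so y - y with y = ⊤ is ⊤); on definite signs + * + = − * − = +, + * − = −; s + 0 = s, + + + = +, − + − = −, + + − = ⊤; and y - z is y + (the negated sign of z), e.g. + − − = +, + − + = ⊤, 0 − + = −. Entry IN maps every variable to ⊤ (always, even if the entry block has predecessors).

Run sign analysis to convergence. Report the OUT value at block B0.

Answer: {a: +, b: ⊤, c: ⊤, d: -, e: ⊤, f: ⊤}

Trace:
Converged values:
  B0: | IN=(all ⊤) | OUT={a:+, d:-; rest ⊤}
  B1: | IN={a:+, d:-; rest ⊤} | OUT={a:+, d:-; rest ⊤}
  B2: | IN={a:+, d:-; rest ⊤} | OUT={a:+, d:-; rest ⊤}
  B3: | IN={a:+, d:-; rest ⊤} | OUT={a:+, d:-; rest ⊤}
  B4: | IN={a:+, d:-; rest ⊤} | OUT={a:+, d:-; rest ⊤}

Merge at B0 (entry node, so the boundary value (all ⊤) is joined with the incoming edge(s)): IN[B0] = (all ⊤) ⊔ OUT[B1] ⊔ OUT[B2] = {a: ⊤, b: ⊤, c: ⊤, d: ⊤, e: ⊤, f: ⊤}
Applying B0's transfer function to that IN value gives OUT[B0] (row B0 above).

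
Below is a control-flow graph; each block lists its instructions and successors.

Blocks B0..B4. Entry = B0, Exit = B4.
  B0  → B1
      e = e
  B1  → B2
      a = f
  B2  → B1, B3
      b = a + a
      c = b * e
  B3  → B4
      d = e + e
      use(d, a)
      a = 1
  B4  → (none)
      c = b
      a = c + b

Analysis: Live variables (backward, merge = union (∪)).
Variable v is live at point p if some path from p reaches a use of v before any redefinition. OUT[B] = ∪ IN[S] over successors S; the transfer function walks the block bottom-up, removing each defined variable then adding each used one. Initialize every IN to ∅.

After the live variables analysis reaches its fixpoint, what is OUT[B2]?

Per-block solution:
  B0:   IN={e, f}   OUT={e, f}
  B1:   IN={e, f}   OUT={a, e, f}
  B2:   IN={a, e, f}   OUT={a, b, e, f}
  B3:   IN={a, b, e}   OUT={b}
  B4:   IN={b}   OUT={}

Merge at B2: OUT[B2] = IN[B1] ⊔ IN[B3] = {a, b, e, f}

Answer: {a, b, e, f}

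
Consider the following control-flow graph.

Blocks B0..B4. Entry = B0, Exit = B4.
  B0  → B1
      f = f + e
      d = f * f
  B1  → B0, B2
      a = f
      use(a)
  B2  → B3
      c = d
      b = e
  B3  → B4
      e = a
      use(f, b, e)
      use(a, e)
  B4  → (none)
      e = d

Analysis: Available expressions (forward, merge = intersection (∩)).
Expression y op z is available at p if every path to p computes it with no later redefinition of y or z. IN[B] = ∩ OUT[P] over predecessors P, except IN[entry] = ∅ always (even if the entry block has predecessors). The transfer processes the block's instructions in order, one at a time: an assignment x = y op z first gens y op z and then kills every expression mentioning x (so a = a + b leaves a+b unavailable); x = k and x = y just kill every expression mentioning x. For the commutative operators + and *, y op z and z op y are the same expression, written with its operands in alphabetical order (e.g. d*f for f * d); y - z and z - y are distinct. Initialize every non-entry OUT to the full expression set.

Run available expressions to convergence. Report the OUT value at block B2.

Answer: {f*f}

Derivation:
Per-block solution:
  B0: | IN={} | OUT={f*f}
  B1: | IN={f*f} | OUT={f*f}
  B2: | IN={f*f} | OUT={f*f}
  B3: | IN={f*f} | OUT={f*f}
  B4: | IN={f*f} | OUT={f*f}

Merge at B2: IN[B2] = OUT[B1] = {f*f}
Applying B2's transfer function to that IN value gives OUT[B2] (row B2 above).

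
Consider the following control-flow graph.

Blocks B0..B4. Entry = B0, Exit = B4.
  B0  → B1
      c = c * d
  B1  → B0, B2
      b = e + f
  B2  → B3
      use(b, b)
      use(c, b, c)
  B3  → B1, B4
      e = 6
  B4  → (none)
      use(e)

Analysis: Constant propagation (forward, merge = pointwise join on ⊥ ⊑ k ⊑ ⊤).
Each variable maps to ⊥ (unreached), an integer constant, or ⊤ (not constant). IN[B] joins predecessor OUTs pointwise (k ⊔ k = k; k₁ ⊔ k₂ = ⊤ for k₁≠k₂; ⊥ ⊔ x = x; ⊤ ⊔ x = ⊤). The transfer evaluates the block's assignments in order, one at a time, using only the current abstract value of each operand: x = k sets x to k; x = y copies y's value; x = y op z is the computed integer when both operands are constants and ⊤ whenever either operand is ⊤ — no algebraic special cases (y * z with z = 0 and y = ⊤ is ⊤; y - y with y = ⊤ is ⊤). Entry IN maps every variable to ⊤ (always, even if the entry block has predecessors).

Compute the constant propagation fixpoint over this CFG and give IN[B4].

Fixpoint table:
  B0:  IN=(all ⊤)  OUT=(all ⊤)
  B1:  IN=(all ⊤)  OUT=(all ⊤)
  B2:  IN=(all ⊤)  OUT=(all ⊤)
  B3:  IN=(all ⊤)  OUT={e:6; rest ⊤}
  B4:  IN={e:6; rest ⊤}  OUT={e:6; rest ⊤}

Merge at B4: IN[B4] = OUT[B3] = {a: ⊤, b: ⊤, c: ⊤, d: ⊤, e: 6, f: ⊤}

Answer: {a: ⊤, b: ⊤, c: ⊤, d: ⊤, e: 6, f: ⊤}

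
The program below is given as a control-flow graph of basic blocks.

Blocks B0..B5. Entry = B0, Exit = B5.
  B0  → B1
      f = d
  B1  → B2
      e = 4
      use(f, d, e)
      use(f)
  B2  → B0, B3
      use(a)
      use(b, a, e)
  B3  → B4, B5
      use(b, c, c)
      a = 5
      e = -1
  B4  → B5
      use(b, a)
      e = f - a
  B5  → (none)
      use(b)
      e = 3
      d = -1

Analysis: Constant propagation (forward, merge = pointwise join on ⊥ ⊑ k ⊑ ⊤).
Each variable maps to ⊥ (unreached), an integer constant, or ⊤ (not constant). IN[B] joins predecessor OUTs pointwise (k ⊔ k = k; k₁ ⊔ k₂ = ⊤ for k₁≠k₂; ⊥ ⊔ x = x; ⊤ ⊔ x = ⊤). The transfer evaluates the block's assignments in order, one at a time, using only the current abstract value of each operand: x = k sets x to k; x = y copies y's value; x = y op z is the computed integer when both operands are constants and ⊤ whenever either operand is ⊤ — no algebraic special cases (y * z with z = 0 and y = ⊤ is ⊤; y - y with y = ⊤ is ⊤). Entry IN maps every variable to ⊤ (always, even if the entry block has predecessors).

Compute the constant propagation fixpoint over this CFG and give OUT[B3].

Per-block solution:
  B0:   IN=(all ⊤)   OUT=(all ⊤)
  B1:   IN=(all ⊤)   OUT={e:4; rest ⊤}
  B2:   IN={e:4; rest ⊤}   OUT={e:4; rest ⊤}
  B3:   IN={e:4; rest ⊤}   OUT={a:5, e:-1; rest ⊤}
  B4:   IN={a:5, e:-1; rest ⊤}   OUT={a:5; rest ⊤}
  B5:   IN={a:5; rest ⊤}   OUT={a:5, d:-1, e:3; rest ⊤}

Merge at B3: IN[B3] = OUT[B2] = {a: ⊤, b: ⊤, c: ⊤, d: ⊤, e: 4, f: ⊤}
Applying B3's transfer function to that IN value gives OUT[B3] (row B3 above).

Answer: {a: 5, b: ⊤, c: ⊤, d: ⊤, e: -1, f: ⊤}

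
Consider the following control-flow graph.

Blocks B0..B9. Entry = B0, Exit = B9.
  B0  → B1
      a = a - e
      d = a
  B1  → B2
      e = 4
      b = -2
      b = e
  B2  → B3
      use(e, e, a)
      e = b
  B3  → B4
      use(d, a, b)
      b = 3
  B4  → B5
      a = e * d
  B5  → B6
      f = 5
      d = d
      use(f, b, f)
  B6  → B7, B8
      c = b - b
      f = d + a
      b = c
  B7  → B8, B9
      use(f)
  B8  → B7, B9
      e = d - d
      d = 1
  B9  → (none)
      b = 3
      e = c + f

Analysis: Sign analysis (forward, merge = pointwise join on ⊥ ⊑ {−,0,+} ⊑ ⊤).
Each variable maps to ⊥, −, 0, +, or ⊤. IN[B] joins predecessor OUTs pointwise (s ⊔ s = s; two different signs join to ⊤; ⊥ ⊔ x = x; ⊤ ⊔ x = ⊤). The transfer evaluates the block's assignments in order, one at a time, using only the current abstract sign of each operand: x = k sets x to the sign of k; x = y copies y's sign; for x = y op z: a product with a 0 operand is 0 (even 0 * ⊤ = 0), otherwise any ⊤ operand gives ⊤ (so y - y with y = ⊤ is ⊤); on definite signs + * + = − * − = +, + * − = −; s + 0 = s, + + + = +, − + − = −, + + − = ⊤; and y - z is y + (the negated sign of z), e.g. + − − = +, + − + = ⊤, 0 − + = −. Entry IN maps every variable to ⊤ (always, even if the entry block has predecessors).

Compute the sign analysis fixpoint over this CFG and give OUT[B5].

Converged values:
  B0: | IN=(all ⊤) | OUT=(all ⊤)
  B1: | IN=(all ⊤) | OUT={b:+, e:+; rest ⊤}
  B2: | IN={b:+, e:+; rest ⊤} | OUT={b:+, e:+; rest ⊤}
  B3: | IN={b:+, e:+; rest ⊤} | OUT={b:+, e:+; rest ⊤}
  B4: | IN={b:+, e:+; rest ⊤} | OUT={b:+, e:+; rest ⊤}
  B5: | IN={b:+, e:+; rest ⊤} | OUT={b:+, e:+, f:+; rest ⊤}
  B6: | IN={b:+, e:+, f:+; rest ⊤} | OUT={e:+; rest ⊤}
  B7: | IN=(all ⊤) | OUT=(all ⊤)
  B8: | IN=(all ⊤) | OUT={d:+; rest ⊤}
  B9: | IN=(all ⊤) | OUT={b:+; rest ⊤}

Merge at B5: IN[B5] = OUT[B4] = {a: ⊤, b: +, c: ⊤, d: ⊤, e: +, f: ⊤}
Applying B5's transfer function to that IN value gives OUT[B5] (row B5 above).

Answer: {a: ⊤, b: +, c: ⊤, d: ⊤, e: +, f: +}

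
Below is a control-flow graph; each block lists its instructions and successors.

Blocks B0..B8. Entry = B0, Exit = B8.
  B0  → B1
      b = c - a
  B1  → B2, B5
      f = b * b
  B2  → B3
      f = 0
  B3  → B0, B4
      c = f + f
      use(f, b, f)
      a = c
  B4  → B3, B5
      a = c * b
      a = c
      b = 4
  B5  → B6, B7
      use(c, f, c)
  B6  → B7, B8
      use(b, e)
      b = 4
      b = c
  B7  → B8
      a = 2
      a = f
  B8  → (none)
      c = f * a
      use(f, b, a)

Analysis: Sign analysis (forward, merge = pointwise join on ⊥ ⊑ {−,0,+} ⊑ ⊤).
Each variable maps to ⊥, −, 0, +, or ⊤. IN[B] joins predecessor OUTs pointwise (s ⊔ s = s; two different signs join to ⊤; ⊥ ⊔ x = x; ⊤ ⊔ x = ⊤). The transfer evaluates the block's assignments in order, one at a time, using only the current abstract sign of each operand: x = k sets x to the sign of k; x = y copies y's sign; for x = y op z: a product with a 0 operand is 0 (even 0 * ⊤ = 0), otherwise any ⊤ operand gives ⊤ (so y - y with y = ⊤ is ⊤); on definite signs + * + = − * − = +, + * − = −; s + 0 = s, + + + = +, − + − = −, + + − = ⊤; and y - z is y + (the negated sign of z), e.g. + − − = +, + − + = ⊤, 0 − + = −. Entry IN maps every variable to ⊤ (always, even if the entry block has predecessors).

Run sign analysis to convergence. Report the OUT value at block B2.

Fixpoint table:
  B0:   IN=(all ⊤)   OUT=(all ⊤)
  B1:   IN=(all ⊤)   OUT=(all ⊤)
  B2:   IN=(all ⊤)   OUT={f:0; rest ⊤}
  B3:   IN={f:0; rest ⊤}   OUT={a:0, c:0, f:0; rest ⊤}
  B4:   IN={a:0, c:0, f:0; rest ⊤}   OUT={a:0, b:+, c:0, f:0; rest ⊤}
  B5:   IN=(all ⊤)   OUT=(all ⊤)
  B6:   IN=(all ⊤)   OUT=(all ⊤)
  B7:   IN=(all ⊤)   OUT=(all ⊤)
  B8:   IN=(all ⊤)   OUT=(all ⊤)

Merge at B2: IN[B2] = OUT[B1] = {a: ⊤, b: ⊤, c: ⊤, d: ⊤, e: ⊤, f: ⊤}
Applying B2's transfer function to that IN value gives OUT[B2] (row B2 above).

Answer: {a: ⊤, b: ⊤, c: ⊤, d: ⊤, e: ⊤, f: 0}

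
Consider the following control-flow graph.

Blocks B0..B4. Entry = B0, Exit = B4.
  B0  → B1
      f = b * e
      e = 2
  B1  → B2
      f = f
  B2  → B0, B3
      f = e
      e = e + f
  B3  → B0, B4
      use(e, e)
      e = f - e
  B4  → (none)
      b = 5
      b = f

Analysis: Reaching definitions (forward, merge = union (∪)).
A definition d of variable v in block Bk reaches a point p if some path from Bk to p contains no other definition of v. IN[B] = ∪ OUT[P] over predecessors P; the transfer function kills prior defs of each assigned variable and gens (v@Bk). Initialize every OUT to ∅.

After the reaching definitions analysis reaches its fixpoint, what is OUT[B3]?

Answer: {e@B3, f@B2}

Trace:
Per-block solution:
  B0:   IN={e@B2, e@B3, f@B2}   OUT={e@B0, f@B0}
  B1:   IN={e@B0, f@B0}   OUT={e@B0, f@B1}
  B2:   IN={e@B0, f@B1}   OUT={e@B2, f@B2}
  B3:   IN={e@B2, f@B2}   OUT={e@B3, f@B2}
  B4:   IN={e@B3, f@B2}   OUT={b@B4, e@B3, f@B2}

Merge at B3: IN[B3] = OUT[B2] = {e@B2, f@B2}
Applying B3's transfer function to that IN value gives OUT[B3] (row B3 above).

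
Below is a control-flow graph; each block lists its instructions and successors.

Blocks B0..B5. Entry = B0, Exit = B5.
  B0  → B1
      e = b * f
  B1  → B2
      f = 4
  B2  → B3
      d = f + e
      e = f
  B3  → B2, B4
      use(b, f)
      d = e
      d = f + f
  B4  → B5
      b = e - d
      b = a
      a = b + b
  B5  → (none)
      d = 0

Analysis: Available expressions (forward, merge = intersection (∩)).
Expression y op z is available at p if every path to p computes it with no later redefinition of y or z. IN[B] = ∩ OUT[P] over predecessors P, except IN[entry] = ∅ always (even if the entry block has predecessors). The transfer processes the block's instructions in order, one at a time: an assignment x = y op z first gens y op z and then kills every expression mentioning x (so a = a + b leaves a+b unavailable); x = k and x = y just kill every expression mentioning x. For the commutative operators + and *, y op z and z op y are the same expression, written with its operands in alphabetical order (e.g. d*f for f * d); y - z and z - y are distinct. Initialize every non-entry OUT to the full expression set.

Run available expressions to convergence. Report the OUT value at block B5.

Fixpoint table:
  B0:  IN={}  OUT={b*f}
  B1:  IN={b*f}  OUT={}
  B2:  IN={}  OUT={}
  B3:  IN={}  OUT={f+f}
  B4:  IN={f+f}  OUT={b+b, e-d, f+f}
  B5:  IN={b+b, e-d, f+f}  OUT={b+b, f+f}

Merge at B5: IN[B5] = OUT[B4] = {b+b, e-d, f+f}
Applying B5's transfer function to that IN value gives OUT[B5] (row B5 above).

Answer: {b+b, f+f}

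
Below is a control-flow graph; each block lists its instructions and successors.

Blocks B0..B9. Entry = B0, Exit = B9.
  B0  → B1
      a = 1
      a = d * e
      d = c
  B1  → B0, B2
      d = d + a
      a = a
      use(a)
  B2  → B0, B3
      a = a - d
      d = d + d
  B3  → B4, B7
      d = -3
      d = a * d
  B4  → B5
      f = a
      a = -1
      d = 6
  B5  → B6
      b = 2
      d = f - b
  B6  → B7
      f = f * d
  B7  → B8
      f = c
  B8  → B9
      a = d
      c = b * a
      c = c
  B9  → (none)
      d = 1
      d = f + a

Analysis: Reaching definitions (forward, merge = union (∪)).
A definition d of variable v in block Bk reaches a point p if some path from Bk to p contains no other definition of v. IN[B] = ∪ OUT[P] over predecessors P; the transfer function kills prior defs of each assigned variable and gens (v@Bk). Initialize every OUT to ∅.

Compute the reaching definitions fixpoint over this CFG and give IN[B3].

Answer: {a@B2, d@B2}

Derivation:
Per-block solution:
  B0: | IN={a@B1, a@B2, d@B1, d@B2} | OUT={a@B0, d@B0}
  B1: | IN={a@B0, d@B0} | OUT={a@B1, d@B1}
  B2: | IN={a@B1, d@B1} | OUT={a@B2, d@B2}
  B3: | IN={a@B2, d@B2} | OUT={a@B2, d@B3}
  B4: | IN={a@B2, d@B3} | OUT={a@B4, d@B4, f@B4}
  B5: | IN={a@B4, d@B4, f@B4} | OUT={a@B4, b@B5, d@B5, f@B4}
  B6: | IN={a@B4, b@B5, d@B5, f@B4} | OUT={a@B4, b@B5, d@B5, f@B6}
  B7: | IN={a@B2, a@B4, b@B5, d@B3, d@B5, f@B6} | OUT={a@B2, a@B4, b@B5, d@B3, d@B5, f@B7}
  B8: | IN={a@B2, a@B4, b@B5, d@B3, d@B5, f@B7} | OUT={a@B8, b@B5, c@B8, d@B3, d@B5, f@B7}
  B9: | IN={a@B8, b@B5, c@B8, d@B3, d@B5, f@B7} | OUT={a@B8, b@B5, c@B8, d@B9, f@B7}

Merge at B3: IN[B3] = OUT[B2] = {a@B2, d@B2}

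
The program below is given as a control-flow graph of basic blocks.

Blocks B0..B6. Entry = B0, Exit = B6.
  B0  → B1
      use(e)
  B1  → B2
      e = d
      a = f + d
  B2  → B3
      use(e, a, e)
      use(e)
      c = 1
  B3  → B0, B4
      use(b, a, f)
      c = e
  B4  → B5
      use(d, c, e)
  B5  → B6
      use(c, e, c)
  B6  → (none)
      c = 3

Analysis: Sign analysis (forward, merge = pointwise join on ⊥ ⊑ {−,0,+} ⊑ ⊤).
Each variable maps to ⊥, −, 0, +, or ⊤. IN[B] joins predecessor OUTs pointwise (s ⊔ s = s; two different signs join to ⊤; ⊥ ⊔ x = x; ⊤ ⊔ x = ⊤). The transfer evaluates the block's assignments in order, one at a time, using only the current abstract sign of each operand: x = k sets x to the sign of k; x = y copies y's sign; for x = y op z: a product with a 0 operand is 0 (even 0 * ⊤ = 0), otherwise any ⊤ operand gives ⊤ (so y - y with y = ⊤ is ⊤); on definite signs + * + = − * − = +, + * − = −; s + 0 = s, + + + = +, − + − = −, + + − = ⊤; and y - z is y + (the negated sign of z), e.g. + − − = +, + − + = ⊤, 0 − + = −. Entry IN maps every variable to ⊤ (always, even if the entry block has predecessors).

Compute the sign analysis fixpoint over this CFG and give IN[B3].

Answer: {a: ⊤, b: ⊤, c: +, d: ⊤, e: ⊤, f: ⊤}

Trace:
Converged values:
  B0: | IN=(all ⊤) | OUT=(all ⊤)
  B1: | IN=(all ⊤) | OUT=(all ⊤)
  B2: | IN=(all ⊤) | OUT={c:+; rest ⊤}
  B3: | IN={c:+; rest ⊤} | OUT=(all ⊤)
  B4: | IN=(all ⊤) | OUT=(all ⊤)
  B5: | IN=(all ⊤) | OUT=(all ⊤)
  B6: | IN=(all ⊤) | OUT={c:+; rest ⊤}

Merge at B3: IN[B3] = OUT[B2] = {a: ⊤, b: ⊤, c: +, d: ⊤, e: ⊤, f: ⊤}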